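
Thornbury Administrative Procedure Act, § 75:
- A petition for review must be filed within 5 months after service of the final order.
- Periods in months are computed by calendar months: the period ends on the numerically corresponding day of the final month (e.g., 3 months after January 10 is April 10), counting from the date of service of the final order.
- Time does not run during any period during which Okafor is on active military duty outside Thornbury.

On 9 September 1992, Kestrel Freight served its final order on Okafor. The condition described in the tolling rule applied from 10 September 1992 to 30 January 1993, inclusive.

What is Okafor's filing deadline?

5 months after 9 September 1992 is February 9, 1993.
From September 10, 1992 through January 30, 1993 inclusive is 143 days; tolling adds 143 days: February 9, 1993 + 143 days = July 2, 1993.

July 2, 1993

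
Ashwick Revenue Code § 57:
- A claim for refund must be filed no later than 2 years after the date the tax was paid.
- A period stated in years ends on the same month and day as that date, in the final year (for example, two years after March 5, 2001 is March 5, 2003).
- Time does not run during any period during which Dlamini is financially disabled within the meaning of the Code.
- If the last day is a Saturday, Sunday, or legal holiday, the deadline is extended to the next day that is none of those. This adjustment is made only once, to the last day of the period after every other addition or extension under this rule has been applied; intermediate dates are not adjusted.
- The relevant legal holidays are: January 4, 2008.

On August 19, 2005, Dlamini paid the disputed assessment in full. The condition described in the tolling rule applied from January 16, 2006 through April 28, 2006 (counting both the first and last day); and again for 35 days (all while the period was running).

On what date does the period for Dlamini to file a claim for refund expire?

2 years after August 19, 2005 is August 19, 2007.
From January 16, 2006 through April 28, 2006 inclusive is 103 days; tolling adds 103 days: August 19, 2007 + 103 days = November 30, 2007.
Tolling adds 35 days: November 30, 2007 + 35 days = January 4, 2008.
January 4, 2008 is a listed holiday; January 5, 2008 is Saturday; January 6, 2008 is Sunday. The next qualifying day is January 7, 2008.

January 7, 2008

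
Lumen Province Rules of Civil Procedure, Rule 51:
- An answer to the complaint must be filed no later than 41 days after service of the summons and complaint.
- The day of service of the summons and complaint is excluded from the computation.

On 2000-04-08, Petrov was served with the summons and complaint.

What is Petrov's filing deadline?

May 19, 2000

41 days after 2000-04-08 is May 19, 2000.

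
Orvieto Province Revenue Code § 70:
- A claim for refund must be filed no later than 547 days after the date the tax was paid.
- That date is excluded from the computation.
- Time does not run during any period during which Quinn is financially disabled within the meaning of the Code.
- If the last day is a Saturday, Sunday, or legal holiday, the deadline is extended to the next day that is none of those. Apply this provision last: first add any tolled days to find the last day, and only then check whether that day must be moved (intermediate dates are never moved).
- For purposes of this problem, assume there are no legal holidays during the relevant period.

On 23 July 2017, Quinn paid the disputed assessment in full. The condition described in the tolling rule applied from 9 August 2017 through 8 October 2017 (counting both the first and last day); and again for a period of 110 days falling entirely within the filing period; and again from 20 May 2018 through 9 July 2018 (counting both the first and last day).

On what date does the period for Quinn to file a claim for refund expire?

547 days after 23 July 2017 is January 21, 2019.
From August 9, 2017 through October 8, 2017 inclusive is 61 days; tolling adds 61 days: January 21, 2019 + 61 days = March 23, 2019.
Tolling adds 110 days: March 23, 2019 + 110 days = July 11, 2019.
From May 20, 2018 through July 9, 2018 inclusive is 51 days; tolling adds 51 days: July 11, 2019 + 51 days = August 31, 2019.
August 31, 2019 is Saturday; September 1, 2019 is Sunday. The next qualifying day is September 2, 2019.

September 2, 2019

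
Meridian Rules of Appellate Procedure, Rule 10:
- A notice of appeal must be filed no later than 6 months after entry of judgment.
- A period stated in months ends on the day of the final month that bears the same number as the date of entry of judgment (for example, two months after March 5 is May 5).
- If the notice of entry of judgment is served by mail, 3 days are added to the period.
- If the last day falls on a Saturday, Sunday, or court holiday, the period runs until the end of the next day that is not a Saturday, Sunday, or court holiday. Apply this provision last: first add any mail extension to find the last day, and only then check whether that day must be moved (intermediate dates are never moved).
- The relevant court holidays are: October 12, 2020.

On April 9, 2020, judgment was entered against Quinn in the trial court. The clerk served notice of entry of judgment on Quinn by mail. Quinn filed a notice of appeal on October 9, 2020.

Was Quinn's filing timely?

6 months after April 9, 2020 is October 9, 2020.
Service was by mail, adding 3 days: October 9, 2020 + 3 days = October 12, 2020.
October 12, 2020 is a listed holiday. The next qualifying day is October 13, 2020.
The deadline is October 13, 2020; the filing on October 9, 2020 is on or before that date.

Yes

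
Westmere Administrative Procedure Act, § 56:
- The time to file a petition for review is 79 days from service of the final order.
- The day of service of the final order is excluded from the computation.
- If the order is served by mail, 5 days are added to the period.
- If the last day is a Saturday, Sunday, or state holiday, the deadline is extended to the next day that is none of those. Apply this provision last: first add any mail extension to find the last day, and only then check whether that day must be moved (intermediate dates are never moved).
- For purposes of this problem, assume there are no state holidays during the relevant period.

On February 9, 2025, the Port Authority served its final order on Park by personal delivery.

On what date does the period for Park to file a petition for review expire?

79 days after February 9, 2025 is April 29, 2025.
Service was not by mail, so no mail extension applies.
April 29, 2025 is a Tuesday and not a state holiday, so no extension applies.

April 29, 2025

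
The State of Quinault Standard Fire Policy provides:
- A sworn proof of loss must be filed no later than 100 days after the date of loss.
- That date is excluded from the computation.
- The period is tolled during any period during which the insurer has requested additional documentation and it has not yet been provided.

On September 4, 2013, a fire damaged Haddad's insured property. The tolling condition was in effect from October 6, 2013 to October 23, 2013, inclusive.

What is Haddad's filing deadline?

100 days after September 4, 2013 is December 13, 2013.
From October 6, 2013 through October 23, 2013 inclusive is 18 days; tolling adds 18 days: December 13, 2013 + 18 days = December 31, 2013.

December 31, 2013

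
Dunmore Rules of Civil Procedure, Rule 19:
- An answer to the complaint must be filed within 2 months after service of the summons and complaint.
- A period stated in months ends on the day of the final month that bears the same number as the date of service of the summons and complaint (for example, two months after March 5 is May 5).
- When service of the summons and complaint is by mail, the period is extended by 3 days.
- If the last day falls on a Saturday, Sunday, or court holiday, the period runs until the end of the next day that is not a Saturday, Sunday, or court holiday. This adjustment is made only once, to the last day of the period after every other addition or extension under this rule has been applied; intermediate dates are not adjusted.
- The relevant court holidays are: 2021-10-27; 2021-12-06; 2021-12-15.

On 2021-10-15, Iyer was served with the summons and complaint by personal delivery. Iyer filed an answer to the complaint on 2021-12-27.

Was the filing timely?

No

2 months after 2021-10-15 is December 15, 2021.
Service was not by mail, so no mail extension applies.
December 15, 2021 is a listed holiday. The next qualifying day is December 16, 2021.
The deadline is December 16, 2021; the filing on December 27, 2021 is after that date.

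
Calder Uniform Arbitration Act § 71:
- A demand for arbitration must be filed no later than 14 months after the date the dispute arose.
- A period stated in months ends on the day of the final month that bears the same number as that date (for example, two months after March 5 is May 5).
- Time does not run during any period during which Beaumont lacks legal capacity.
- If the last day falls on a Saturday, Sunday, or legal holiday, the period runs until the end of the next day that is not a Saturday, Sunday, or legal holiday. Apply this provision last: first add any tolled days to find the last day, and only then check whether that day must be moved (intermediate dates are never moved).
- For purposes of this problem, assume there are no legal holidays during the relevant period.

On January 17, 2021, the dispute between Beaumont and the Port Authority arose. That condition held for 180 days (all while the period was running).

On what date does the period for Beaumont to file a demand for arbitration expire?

September 13, 2022

14 months after January 17, 2021 is March 17, 2022.
Tolling adds 180 days: March 17, 2022 + 180 days = September 13, 2022.
September 13, 2022 is a Tuesday and not a legal holiday, so no extension applies.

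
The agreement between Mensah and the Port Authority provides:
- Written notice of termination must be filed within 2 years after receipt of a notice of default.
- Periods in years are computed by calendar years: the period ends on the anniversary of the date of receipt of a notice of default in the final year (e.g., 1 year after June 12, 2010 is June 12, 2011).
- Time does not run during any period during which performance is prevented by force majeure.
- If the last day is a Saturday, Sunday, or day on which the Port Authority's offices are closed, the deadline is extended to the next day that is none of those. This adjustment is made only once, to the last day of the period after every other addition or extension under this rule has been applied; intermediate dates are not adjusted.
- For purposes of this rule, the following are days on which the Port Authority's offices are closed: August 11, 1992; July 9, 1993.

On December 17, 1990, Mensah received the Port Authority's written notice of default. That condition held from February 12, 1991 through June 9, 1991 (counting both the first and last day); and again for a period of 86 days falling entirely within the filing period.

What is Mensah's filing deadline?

July 12, 1993

2 years after December 17, 1990 is December 17, 1992.
From February 12, 1991 through June 9, 1991 inclusive is 118 days; tolling adds 118 days: December 17, 1992 + 118 days = April 14, 1993.
Tolling adds 86 days: April 14, 1993 + 86 days = July 9, 1993.
July 9, 1993 is a listed holiday; July 10, 1993 is Saturday; July 11, 1993 is Sunday. The next qualifying day is July 12, 1993.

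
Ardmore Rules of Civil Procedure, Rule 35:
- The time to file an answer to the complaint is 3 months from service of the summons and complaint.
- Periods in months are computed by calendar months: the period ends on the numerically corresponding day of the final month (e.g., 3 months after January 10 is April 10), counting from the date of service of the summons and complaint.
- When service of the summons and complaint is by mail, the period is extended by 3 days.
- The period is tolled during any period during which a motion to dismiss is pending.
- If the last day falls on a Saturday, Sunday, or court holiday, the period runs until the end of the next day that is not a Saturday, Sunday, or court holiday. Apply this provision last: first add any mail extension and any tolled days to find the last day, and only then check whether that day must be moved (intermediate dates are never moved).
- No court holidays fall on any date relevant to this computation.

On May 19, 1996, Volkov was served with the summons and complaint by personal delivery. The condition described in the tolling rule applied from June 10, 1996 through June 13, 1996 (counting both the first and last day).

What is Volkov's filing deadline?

August 23, 1996

3 months after May 19, 1996 is August 19, 1996.
Service was not by mail, so no mail extension applies.
From June 10, 1996 through June 13, 1996 inclusive is 4 days; tolling adds 4 days: August 19, 1996 + 4 days = August 23, 1996.
August 23, 1996 is a Friday and not a court holiday, so no extension applies.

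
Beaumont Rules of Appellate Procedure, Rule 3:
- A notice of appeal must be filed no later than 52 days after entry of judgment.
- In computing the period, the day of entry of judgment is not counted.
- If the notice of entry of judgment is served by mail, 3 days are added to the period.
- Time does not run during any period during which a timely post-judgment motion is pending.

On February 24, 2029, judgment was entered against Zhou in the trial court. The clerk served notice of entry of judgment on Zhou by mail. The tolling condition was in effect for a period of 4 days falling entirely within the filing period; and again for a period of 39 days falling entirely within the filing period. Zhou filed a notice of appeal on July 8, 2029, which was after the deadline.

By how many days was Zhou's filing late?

52 days after February 24, 2029 is April 17, 2029.
Service was by mail, adding 3 days: April 17, 2029 + 3 days = April 20, 2029.
Tolling adds 4 days: April 20, 2029 + 4 days = April 24, 2029.
Tolling adds 39 days: April 24, 2029 + 39 days = June 2, 2029.
The deadline is June 2, 2029; from June 2, 2029 to July 8, 2029 is 36 days.

36 days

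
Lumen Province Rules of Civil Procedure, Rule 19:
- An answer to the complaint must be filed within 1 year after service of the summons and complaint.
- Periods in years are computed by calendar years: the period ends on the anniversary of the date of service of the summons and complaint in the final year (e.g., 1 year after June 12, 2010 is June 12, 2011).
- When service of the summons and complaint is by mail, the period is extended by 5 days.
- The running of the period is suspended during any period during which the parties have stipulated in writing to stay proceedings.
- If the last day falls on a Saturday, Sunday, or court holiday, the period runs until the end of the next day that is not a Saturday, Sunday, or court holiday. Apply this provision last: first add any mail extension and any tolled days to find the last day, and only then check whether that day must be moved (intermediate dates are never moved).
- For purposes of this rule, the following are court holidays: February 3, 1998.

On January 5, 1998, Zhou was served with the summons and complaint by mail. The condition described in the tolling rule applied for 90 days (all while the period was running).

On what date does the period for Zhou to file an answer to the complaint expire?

April 12, 1999

1 year after January 5, 1998 is January 5, 1999.
Service was by mail, adding 5 days: January 5, 1999 + 5 days = January 10, 1999.
Tolling adds 90 days: January 10, 1999 + 90 days = April 10, 1999.
April 10, 1999 is Saturday; April 11, 1999 is Sunday. The next qualifying day is April 12, 1999.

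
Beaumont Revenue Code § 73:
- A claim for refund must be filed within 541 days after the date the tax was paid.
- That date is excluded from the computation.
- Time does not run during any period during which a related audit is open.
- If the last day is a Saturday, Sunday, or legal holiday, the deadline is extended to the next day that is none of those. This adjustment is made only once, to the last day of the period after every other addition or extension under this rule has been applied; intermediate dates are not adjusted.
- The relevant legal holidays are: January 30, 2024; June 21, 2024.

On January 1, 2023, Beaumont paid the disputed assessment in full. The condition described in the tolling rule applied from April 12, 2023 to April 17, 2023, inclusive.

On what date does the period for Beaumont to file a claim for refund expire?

541 days after January 1, 2023 is June 25, 2024.
From April 12, 2023 through April 17, 2023 inclusive is 6 days; tolling adds 6 days: June 25, 2024 + 6 days = July 1, 2024.
July 1, 2024 is a Monday and not a legal holiday, so no extension applies.

July 1, 2024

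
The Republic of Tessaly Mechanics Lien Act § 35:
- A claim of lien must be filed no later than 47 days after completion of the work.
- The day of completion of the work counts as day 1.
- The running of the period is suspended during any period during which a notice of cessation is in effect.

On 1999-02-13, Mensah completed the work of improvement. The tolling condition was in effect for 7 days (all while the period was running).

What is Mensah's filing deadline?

Counting 1999-02-13 as day 1, day 47 is March 31, 1999.
Tolling adds 7 days: March 31, 1999 + 7 days = April 7, 1999.

April 7, 1999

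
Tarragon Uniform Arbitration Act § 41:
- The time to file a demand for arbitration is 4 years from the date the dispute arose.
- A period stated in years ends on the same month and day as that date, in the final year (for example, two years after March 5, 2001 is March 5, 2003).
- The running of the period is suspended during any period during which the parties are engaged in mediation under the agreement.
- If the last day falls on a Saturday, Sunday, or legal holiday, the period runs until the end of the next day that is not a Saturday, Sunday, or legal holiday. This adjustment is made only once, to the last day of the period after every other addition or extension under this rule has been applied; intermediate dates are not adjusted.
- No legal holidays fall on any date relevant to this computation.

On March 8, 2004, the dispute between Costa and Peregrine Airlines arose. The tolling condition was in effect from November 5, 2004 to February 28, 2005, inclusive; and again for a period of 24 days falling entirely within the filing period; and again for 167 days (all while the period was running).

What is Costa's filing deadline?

4 years after March 8, 2004 is March 8, 2008.
From November 5, 2004 through February 28, 2005 inclusive is 116 days; tolling adds 116 days: March 8, 2008 + 116 days = July 2, 2008.
Tolling adds 24 days: July 2, 2008 + 24 days = July 26, 2008.
Tolling adds 167 days: July 26, 2008 + 167 days = January 9, 2009.
January 9, 2009 is a Friday and not a legal holiday, so no extension applies.

January 9, 2009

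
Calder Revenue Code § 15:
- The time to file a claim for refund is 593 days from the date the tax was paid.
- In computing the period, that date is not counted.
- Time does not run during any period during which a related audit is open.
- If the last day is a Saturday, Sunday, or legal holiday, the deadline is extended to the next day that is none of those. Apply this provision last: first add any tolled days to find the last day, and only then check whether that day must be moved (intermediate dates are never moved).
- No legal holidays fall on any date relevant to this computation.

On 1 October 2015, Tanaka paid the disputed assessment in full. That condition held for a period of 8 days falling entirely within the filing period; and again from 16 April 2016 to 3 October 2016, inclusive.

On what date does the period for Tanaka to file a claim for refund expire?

November 13, 2017

593 days after 1 October 2015 is May 16, 2017.
Tolling adds 8 days: May 16, 2017 + 8 days = May 24, 2017.
From April 16, 2016 through October 3, 2016 inclusive is 171 days; tolling adds 171 days: May 24, 2017 + 171 days = November 11, 2017.
November 11, 2017 is Saturday; November 12, 2017 is Sunday. The next qualifying day is November 13, 2017.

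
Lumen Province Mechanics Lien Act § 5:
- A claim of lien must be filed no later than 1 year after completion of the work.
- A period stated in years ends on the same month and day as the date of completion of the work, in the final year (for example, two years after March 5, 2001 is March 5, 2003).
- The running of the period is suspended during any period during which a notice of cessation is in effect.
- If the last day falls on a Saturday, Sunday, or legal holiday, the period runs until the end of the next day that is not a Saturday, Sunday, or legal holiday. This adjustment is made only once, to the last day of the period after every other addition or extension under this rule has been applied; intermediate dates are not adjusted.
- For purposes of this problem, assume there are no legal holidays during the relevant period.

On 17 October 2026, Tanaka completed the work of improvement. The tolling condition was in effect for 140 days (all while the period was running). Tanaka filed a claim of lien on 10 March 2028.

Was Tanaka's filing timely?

No

1 year after 17 October 2026 is October 17, 2027.
Tolling adds 140 days: October 17, 2027 + 140 days = March 5, 2028.
March 5, 2028 is Sunday. The next qualifying day is March 6, 2028.
The deadline is March 6, 2028; the filing on March 10, 2028 is after that date.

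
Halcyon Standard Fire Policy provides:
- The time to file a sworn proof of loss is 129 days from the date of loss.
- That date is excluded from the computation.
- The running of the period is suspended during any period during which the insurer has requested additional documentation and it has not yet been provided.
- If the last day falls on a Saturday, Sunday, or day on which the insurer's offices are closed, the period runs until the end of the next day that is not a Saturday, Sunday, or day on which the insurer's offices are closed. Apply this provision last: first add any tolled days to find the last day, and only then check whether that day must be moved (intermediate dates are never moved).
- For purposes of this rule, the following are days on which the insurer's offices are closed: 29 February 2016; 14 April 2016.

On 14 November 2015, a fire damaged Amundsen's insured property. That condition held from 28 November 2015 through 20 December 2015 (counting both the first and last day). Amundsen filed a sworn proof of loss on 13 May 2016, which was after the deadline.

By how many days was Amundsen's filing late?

129 days after 14 November 2015 is March 22, 2016.
From November 28, 2015 through December 20, 2015 inclusive is 23 days; tolling adds 23 days: March 22, 2016 + 23 days = April 14, 2016.
April 14, 2016 is a listed holiday. The next qualifying day is April 15, 2016.
The deadline is April 15, 2016; from April 15, 2016 to May 13, 2016 is 28 days.

28 days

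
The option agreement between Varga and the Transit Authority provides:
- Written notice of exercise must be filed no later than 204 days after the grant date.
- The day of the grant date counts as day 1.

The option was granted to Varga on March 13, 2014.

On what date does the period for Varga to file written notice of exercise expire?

Counting March 13, 2014 as day 1, day 204 is October 2, 2014.

October 2, 2014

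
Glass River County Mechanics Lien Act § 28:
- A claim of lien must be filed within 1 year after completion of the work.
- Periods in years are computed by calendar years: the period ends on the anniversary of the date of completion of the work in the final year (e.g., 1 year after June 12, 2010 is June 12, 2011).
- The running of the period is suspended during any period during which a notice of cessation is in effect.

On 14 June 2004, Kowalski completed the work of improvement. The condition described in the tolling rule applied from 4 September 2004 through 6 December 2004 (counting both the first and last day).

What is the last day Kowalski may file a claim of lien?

1 year after 14 June 2004 is June 14, 2005.
From September 4, 2004 through December 6, 2004 inclusive is 94 days; tolling adds 94 days: June 14, 2005 + 94 days = September 16, 2005.

September 16, 2005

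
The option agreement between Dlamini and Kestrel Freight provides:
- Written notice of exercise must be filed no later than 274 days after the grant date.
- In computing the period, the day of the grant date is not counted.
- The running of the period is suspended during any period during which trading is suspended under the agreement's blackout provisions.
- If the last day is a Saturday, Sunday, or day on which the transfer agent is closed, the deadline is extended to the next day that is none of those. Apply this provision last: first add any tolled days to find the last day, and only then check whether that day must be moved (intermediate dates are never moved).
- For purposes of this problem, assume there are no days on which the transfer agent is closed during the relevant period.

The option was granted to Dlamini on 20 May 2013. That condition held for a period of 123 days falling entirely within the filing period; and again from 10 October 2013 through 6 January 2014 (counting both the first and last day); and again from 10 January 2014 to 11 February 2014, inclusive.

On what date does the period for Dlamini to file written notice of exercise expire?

274 days after 20 May 2013 is February 18, 2014.
Tolling adds 123 days: February 18, 2014 + 123 days = June 21, 2014.
From October 10, 2013 through January 6, 2014 inclusive is 89 days; tolling adds 89 days: June 21, 2014 + 89 days = September 18, 2014.
From January 10, 2014 through February 11, 2014 inclusive is 33 days; tolling adds 33 days: September 18, 2014 + 33 days = October 21, 2014.
October 21, 2014 is a Tuesday and not a day on which the transfer agent is closed, so no extension applies.

October 21, 2014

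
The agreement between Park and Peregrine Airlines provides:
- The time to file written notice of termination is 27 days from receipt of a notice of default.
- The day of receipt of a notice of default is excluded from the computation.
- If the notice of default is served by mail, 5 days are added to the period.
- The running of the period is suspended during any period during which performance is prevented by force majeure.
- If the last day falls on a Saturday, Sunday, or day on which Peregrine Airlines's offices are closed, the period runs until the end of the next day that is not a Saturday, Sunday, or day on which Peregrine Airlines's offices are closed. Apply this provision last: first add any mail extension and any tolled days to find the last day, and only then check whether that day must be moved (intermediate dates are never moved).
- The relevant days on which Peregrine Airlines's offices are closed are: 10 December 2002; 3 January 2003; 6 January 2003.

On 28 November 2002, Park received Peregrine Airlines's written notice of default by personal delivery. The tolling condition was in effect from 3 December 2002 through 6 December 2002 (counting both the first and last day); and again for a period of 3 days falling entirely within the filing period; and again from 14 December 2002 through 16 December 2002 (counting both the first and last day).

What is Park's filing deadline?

27 days after 28 November 2002 is December 25, 2002.
Service was not by mail, so no mail extension applies.
From December 3, 2002 through December 6, 2002 inclusive is 4 days; tolling adds 4 days: December 25, 2002 + 4 days = December 29, 2002.
Tolling adds 3 days: December 29, 2002 + 3 days = January 1, 2003.
From December 14, 2002 through December 16, 2002 inclusive is 3 days; tolling adds 3 days: January 1, 2003 + 3 days = January 4, 2003.
January 4, 2003 is Saturday; January 5, 2003 is Sunday; January 6, 2003 is a listed holiday. The next qualifying day is January 7, 2003.

January 7, 2003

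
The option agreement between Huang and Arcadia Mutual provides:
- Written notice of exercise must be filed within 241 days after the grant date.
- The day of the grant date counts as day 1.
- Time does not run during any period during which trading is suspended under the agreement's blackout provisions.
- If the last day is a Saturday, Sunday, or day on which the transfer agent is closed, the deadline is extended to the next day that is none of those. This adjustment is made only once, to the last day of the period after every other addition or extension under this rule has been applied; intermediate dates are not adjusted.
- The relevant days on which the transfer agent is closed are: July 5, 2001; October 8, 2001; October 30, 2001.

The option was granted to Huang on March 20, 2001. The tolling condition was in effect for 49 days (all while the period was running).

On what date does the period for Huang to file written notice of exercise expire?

January 3, 2002

Counting March 20, 2001 as day 1, day 241 is November 15, 2001.
Tolling adds 49 days: November 15, 2001 + 49 days = January 3, 2002.
January 3, 2002 is a Thursday and not a day on which the transfer agent is closed, so no extension applies.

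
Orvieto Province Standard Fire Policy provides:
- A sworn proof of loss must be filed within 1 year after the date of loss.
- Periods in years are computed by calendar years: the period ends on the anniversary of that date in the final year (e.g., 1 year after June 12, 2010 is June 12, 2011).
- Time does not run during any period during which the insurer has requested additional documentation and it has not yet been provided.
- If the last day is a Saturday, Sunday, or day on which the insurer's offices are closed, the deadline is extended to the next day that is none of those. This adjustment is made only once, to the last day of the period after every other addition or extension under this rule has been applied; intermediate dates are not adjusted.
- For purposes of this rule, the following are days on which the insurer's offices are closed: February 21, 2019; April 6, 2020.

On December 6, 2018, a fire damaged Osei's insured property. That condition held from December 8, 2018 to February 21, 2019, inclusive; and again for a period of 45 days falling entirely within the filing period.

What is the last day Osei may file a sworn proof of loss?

1 year after December 6, 2018 is December 6, 2019.
From December 8, 2018 through February 21, 2019 inclusive is 76 days; tolling adds 76 days: December 6, 2019 + 76 days = February 20, 2020.
Tolling adds 45 days: February 20, 2020 + 45 days = April 5, 2020.
April 5, 2020 is Sunday; April 6, 2020 is a listed holiday. The next qualifying day is April 7, 2020.

April 7, 2020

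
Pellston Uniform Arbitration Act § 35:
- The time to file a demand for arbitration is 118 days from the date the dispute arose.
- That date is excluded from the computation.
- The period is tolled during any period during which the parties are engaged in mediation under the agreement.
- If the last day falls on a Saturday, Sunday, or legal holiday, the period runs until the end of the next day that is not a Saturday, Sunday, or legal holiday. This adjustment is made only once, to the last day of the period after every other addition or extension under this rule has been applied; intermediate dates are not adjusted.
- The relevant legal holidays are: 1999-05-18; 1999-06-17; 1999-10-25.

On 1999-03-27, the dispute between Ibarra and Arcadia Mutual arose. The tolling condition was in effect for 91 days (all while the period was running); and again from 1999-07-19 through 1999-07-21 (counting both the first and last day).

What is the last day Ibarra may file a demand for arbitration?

October 26, 1999

118 days after 1999-03-27 is July 23, 1999.
Tolling adds 91 days: July 23, 1999 + 91 days = October 22, 1999.
From July 19, 1999 through July 21, 1999 inclusive is 3 days; tolling adds 3 days: October 22, 1999 + 3 days = October 25, 1999.
October 25, 1999 is a listed holiday. The next qualifying day is October 26, 1999.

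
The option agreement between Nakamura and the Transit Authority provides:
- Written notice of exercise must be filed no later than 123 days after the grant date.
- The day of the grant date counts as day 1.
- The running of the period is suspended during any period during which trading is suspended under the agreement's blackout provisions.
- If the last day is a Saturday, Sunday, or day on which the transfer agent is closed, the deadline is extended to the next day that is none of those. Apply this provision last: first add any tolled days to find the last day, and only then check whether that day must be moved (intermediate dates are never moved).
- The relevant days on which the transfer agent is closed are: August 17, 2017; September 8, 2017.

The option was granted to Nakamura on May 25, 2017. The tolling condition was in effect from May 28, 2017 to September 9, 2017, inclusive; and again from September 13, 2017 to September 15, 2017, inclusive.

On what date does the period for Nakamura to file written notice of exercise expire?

Counting May 25, 2017 as day 1, day 123 is September 24, 2017.
From May 28, 2017 through September 9, 2017 inclusive is 105 days; tolling adds 105 days: September 24, 2017 + 105 days = January 7, 2018.
From September 13, 2017 through September 15, 2017 inclusive is 3 days; tolling adds 3 days: January 7, 2018 + 3 days = January 10, 2018.
January 10, 2018 is a Wednesday and not a day on which the transfer agent is closed, so no extension applies.

January 10, 2018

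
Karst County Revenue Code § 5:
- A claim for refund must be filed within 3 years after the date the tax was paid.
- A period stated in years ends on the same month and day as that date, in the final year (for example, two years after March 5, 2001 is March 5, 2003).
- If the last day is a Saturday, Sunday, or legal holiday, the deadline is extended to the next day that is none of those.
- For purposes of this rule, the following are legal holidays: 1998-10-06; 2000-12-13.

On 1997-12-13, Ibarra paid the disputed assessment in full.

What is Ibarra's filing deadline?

3 years after 1997-12-13 is December 13, 2000.
December 13, 2000 is a listed holiday. The next qualifying day is December 14, 2000.

December 14, 2000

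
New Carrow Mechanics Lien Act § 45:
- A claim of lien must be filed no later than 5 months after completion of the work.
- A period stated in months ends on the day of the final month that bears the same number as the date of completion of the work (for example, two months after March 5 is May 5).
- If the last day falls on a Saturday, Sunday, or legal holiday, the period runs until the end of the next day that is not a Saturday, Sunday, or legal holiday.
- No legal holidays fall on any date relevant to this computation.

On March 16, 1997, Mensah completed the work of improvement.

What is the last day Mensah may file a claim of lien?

August 18, 1997

5 months after March 16, 1997 is August 16, 1997.
August 16, 1997 is Saturday; August 17, 1997 is Sunday. The next qualifying day is August 18, 1997.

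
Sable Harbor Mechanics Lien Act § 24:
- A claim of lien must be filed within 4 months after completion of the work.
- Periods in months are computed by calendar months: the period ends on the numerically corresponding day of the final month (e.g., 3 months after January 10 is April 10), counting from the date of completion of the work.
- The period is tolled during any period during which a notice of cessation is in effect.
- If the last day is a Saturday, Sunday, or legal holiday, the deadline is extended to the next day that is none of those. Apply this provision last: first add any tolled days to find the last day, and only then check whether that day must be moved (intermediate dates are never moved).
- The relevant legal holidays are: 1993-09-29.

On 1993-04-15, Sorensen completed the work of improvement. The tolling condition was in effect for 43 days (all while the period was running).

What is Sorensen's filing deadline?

4 months after 1993-04-15 is August 15, 1993.
Tolling adds 43 days: August 15, 1993 + 43 days = September 27, 1993.
September 27, 1993 is a Monday and not a legal holiday, so no extension applies.

September 27, 1993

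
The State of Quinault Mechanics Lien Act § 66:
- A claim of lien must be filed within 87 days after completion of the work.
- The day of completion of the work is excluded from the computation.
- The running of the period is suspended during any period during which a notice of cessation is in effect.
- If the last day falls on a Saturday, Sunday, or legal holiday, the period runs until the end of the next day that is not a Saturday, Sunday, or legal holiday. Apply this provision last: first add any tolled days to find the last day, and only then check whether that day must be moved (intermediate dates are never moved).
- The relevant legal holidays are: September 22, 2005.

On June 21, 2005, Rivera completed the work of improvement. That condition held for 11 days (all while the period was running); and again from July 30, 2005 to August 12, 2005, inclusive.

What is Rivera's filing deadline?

October 11, 2005

87 days after June 21, 2005 is September 16, 2005.
Tolling adds 11 days: September 16, 2005 + 11 days = September 27, 2005.
From July 30, 2005 through August 12, 2005 inclusive is 14 days; tolling adds 14 days: September 27, 2005 + 14 days = October 11, 2005.
October 11, 2005 is a Tuesday and not a legal holiday, so no extension applies.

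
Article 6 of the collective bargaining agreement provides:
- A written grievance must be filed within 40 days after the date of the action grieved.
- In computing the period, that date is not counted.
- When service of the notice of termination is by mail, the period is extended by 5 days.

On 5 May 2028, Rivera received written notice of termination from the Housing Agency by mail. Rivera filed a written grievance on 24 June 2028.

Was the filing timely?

40 days after 5 May 2028 is June 14, 2028.
Service was by mail, adding 5 days: June 14, 2028 + 5 days = June 19, 2028.
The deadline is June 19, 2028; the filing on June 24, 2028 is after that date.

No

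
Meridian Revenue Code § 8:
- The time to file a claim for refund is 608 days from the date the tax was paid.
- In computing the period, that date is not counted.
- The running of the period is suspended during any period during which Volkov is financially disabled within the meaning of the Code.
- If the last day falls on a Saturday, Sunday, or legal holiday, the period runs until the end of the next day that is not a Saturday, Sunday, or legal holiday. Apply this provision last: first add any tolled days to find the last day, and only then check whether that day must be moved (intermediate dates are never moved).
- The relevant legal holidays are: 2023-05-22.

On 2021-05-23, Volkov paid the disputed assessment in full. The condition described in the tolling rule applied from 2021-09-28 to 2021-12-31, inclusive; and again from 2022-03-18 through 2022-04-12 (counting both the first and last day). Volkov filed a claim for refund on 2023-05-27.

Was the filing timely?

608 days after 2021-05-23 is January 21, 2023.
From September 28, 2021 through December 31, 2021 inclusive is 95 days; tolling adds 95 days: January 21, 2023 + 95 days = April 26, 2023.
From March 18, 2022 through April 12, 2022 inclusive is 26 days; tolling adds 26 days: April 26, 2023 + 26 days = May 22, 2023.
May 22, 2023 is a listed holiday. The next qualifying day is May 23, 2023.
The deadline is May 23, 2023; the filing on May 27, 2023 is after that date.

No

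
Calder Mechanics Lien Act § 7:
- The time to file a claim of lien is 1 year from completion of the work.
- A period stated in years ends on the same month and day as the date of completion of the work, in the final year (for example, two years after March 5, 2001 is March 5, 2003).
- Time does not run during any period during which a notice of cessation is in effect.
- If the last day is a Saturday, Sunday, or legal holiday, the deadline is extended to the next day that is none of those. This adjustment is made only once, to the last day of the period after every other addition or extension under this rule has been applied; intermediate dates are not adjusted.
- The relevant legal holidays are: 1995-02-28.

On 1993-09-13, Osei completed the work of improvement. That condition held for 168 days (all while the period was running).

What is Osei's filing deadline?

1 year after 1993-09-13 is September 13, 1994.
Tolling adds 168 days: September 13, 1994 + 168 days = February 28, 1995.
February 28, 1995 is a listed holiday. The next qualifying day is March 1, 1995.

March 1, 1995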